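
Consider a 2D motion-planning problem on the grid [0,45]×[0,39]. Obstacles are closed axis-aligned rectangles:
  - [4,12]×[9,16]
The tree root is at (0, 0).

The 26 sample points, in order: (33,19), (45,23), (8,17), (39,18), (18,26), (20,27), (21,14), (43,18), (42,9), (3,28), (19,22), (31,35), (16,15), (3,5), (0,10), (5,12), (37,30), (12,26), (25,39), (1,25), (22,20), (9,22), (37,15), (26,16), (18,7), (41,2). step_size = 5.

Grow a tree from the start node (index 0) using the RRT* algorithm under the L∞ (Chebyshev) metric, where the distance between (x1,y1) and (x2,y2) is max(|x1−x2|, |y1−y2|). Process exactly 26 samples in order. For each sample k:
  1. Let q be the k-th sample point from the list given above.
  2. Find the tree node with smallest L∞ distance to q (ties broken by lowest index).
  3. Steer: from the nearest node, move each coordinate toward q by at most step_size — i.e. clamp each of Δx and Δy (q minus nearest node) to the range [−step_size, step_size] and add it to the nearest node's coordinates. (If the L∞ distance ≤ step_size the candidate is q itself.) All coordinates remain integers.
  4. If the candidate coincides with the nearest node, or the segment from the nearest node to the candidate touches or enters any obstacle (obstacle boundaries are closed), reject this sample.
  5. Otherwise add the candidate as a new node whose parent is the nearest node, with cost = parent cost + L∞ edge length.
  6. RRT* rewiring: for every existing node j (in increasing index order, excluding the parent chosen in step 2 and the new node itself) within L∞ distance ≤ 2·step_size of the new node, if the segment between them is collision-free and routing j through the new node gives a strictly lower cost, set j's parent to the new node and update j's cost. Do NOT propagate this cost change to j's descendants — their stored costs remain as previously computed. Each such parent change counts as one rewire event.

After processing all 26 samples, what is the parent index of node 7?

1. q=(33,19) nearest=0 d=33 new=(5,5) → add node 1 parent=0 cost=5
2. q=(45,23) nearest=1 d=40 new=(10,10) → blocked by [4,12]×[9,16], reject
3. q=(8,17) nearest=1 d=12 new=(8,10) → blocked by [4,12]×[9,16], reject
4. q=(39,18) nearest=1 d=34 new=(10,10) → blocked by [4,12]×[9,16], reject
5. q=(18,26) nearest=1 d=21 new=(10,10) → blocked by [4,12]×[9,16], reject
6. q=(20,27) nearest=1 d=22 new=(10,10) → blocked by [4,12]×[9,16], reject
7. q=(21,14) nearest=1 d=16 new=(10,10) → blocked by [4,12]×[9,16], reject
8. q=(43,18) nearest=1 d=38 new=(10,10) → blocked by [4,12]×[9,16], reject
9. q=(42,9) nearest=1 d=37 new=(10,9) → blocked by [4,12]×[9,16], reject
10. q=(3,28) nearest=1 d=23 new=(3,10) → add node 2 parent=1 cost=10
11. q=(19,22) nearest=2 d=16 new=(8,15) → blocked by [4,12]×[9,16], reject
12. q=(31,35) nearest=2 d=28 new=(8,15) → blocked by [4,12]×[9,16], reject
13. q=(16,15) nearest=1 d=11 new=(10,10) → blocked by [4,12]×[9,16], reject
14. q=(3,5) nearest=1 d=2 new=(3,5) → add node 3 parent=1 cost=7
15. q=(0,10) nearest=2 d=3 new=(0,10) → add node 4 parent=2 cost=13
16. q=(5,12) nearest=2 d=2 new=(5,12) → blocked by [4,12]×[9,16], reject
17. q=(37,30) nearest=1 d=32 new=(10,10) → blocked by [4,12]×[9,16], reject
18. q=(12,26) nearest=2 d=16 new=(8,15) → blocked by [4,12]×[9,16], reject
19. q=(25,39) nearest=2 d=29 new=(8,15) → blocked by [4,12]×[9,16], reject
20. q=(1,25) nearest=2 d=15 new=(1,15) → add node 5 parent=2 cost=15
21. q=(22,20) nearest=1 d=17 new=(10,10) → blocked by [4,12]×[9,16], reject
22. q=(9,22) nearest=5 d=8 new=(6,20) → add node 6 parent=5 cost=20
23. q=(37,15) nearest=6 d=31 new=(11,15) → blocked by [4,12]×[9,16], reject
24. q=(26,16) nearest=6 d=20 new=(11,16) → blocked by [4,12]×[9,16], reject
25. q=(18,7) nearest=1 d=13 new=(10,7) → add node 7 parent=1 cost=10
26. q=(41,2) nearest=7 d=31 new=(15,2) → add node 8 parent=7 cost=15

Parent of node 7: 1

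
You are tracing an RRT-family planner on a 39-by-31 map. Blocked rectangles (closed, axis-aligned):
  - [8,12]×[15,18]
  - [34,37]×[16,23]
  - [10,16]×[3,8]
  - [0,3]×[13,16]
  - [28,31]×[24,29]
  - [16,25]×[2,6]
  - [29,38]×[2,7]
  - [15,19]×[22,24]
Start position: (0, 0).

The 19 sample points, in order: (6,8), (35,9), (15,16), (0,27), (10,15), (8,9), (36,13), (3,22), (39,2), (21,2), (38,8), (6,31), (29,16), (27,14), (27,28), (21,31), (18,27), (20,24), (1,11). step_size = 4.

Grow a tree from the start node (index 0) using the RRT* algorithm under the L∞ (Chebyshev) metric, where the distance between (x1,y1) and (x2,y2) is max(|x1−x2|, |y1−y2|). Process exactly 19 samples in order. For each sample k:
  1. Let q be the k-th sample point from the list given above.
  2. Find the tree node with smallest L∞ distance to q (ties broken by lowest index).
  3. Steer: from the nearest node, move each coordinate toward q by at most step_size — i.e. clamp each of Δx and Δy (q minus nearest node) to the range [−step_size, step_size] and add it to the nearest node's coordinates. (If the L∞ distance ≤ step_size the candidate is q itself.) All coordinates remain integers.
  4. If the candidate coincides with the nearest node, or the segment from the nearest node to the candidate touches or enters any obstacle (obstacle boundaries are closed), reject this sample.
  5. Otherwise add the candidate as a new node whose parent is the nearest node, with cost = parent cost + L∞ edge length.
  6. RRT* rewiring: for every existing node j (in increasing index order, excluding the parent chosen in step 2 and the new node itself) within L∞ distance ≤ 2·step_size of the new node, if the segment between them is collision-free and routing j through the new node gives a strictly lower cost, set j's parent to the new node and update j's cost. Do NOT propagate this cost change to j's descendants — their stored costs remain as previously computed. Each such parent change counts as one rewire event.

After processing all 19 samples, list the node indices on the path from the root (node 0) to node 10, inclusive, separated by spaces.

1. q=(6,8) nearest=0 d=8 new=(4,4) → add node 1 parent=0 cost=4
2. q=(35,9) nearest=1 d=31 new=(8,8) → add node 2 parent=1 cost=8
3. q=(15,16) nearest=2 d=8 new=(12,12) → add node 3 parent=2 cost=12
4. q=(0,27) nearest=3 d=15 new=(8,16) → blocked by [8,12]×[15,18], reject
5. q=(10,15) nearest=3 d=3 new=(10,15) → blocked by [8,12]×[15,18], reject
6. q=(8,9) nearest=2 d=1 new=(8,9) → add node 4 parent=2 cost=9
7. q=(36,13) nearest=3 d=24 new=(16,13) → add node 5 parent=3 cost=16
8. q=(3,22) nearest=3 d=10 new=(8,16) → blocked by [8,12]×[15,18], reject
9. q=(39,2) nearest=5 d=23 new=(20,9) → add node 6 parent=5 cost=20
10. q=(21,2) nearest=6 d=7 new=(21,5) → blocked by [16,25]×[2,6], reject
11. q=(38,8) nearest=6 d=18 new=(24,8) → add node 7 parent=6 cost=24
12. q=(6,31) nearest=5 d=18 new=(12,17) → blocked by [8,12]×[15,18], reject
13. q=(29,16) nearest=7 d=8 new=(28,12) → add node 8 parent=7 cost=28
14. q=(27,14) nearest=8 d=2 new=(27,14) → add node 9 parent=8 cost=30
15. q=(27,28) nearest=9 d=14 new=(27,18) → add node 10 parent=9 cost=34
16. q=(21,31) nearest=10 d=13 new=(23,22) → add node 11 parent=10 cost=38
17. q=(18,27) nearest=11 d=5 new=(19,26) → add node 12 parent=11 cost=42
18. q=(20,24) nearest=12 d=2 new=(20,24) → add node 13 parent=12 cost=44
19. q=(1,11) nearest=1 d=7 new=(1,8) → add node 14 parent=1 cost=8

Path: 0 1 2 3 5 6 7 8 9 10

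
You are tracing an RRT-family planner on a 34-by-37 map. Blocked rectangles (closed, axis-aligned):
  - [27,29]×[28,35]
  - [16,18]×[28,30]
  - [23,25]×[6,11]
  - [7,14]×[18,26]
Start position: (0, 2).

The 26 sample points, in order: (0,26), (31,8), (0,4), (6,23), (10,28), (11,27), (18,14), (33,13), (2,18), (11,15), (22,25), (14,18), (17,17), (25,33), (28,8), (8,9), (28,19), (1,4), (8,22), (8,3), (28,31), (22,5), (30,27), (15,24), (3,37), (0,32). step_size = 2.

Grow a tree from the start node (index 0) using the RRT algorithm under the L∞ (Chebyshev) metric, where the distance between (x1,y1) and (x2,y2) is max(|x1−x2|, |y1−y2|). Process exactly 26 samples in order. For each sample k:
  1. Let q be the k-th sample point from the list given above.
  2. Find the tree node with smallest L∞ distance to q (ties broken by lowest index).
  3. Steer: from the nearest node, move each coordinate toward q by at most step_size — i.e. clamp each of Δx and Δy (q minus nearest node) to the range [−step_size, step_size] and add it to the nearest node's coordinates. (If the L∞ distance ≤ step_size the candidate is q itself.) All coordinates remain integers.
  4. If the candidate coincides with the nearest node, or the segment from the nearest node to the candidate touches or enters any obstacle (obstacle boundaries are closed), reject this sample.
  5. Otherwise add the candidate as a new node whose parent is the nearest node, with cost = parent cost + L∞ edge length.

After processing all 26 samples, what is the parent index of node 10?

Parent of node 10: 9

1. q=(0,26) nearest=0 d=24 new=(0,4) → add node 1 parent=0 cost=2
2. q=(31,8) nearest=0 d=31 new=(2,4) → add node 2 parent=0 cost=2
3. q=(0,4) nearest=1 d=0 → coincident, reject
4. q=(6,23) nearest=1 d=19 new=(2,6) → add node 3 parent=1 cost=4
5. q=(10,28) nearest=3 d=22 new=(4,8) → add node 4 parent=3 cost=6
6. q=(11,27) nearest=4 d=19 new=(6,10) → add node 5 parent=4 cost=8
7. q=(18,14) nearest=5 d=12 new=(8,12) → add node 6 parent=5 cost=10
8. q=(33,13) nearest=6 d=25 new=(10,13) → add node 7 parent=6 cost=12
9. q=(2,18) nearest=6 d=6 new=(6,14) → add node 8 parent=6 cost=12
10. q=(11,15) nearest=7 d=2 new=(11,15) → add node 9 parent=7 cost=14
11. q=(22,25) nearest=9 d=11 new=(13,17) → add node 10 parent=9 cost=16
12. q=(14,18) nearest=10 d=1 new=(14,18) → blocked by [7,14]×[18,26], reject
13. q=(17,17) nearest=10 d=4 new=(15,17) → add node 11 parent=10 cost=18
14. q=(25,33) nearest=10 d=16 new=(15,19) → blocked by [7,14]×[18,26], reject
15. q=(28,8) nearest=11 d=13 new=(17,15) → add node 12 parent=11 cost=20
16. q=(8,9) nearest=5 d=2 new=(8,9) → add node 13 parent=5 cost=10
17. q=(28,19) nearest=12 d=11 new=(19,17) → add node 14 parent=12 cost=22
18. q=(1,4) nearest=1 d=1 new=(1,4) → add node 15 parent=1 cost=3
19. q=(8,22) nearest=10 d=5 new=(11,19) → blocked by [7,14]×[18,26], reject
20. q=(8,3) nearest=4 d=5 new=(6,6) → add node 16 parent=4 cost=8
21. q=(28,31) nearest=11 d=14 new=(17,19) → add node 17 parent=11 cost=20
22. q=(22,5) nearest=12 d=10 new=(19,13) → add node 18 parent=12 cost=22
23. q=(30,27) nearest=14 d=11 new=(21,19) → add node 19 parent=14 cost=24
24. q=(15,24) nearest=17 d=5 new=(15,21) → add node 20 parent=17 cost=22
25. q=(3,37) nearest=20 d=16 new=(13,23) → blocked by [7,14]×[18,26], reject
26. q=(0,32) nearest=10 d=15 new=(11,19) → blocked by [7,14]×[18,26], reject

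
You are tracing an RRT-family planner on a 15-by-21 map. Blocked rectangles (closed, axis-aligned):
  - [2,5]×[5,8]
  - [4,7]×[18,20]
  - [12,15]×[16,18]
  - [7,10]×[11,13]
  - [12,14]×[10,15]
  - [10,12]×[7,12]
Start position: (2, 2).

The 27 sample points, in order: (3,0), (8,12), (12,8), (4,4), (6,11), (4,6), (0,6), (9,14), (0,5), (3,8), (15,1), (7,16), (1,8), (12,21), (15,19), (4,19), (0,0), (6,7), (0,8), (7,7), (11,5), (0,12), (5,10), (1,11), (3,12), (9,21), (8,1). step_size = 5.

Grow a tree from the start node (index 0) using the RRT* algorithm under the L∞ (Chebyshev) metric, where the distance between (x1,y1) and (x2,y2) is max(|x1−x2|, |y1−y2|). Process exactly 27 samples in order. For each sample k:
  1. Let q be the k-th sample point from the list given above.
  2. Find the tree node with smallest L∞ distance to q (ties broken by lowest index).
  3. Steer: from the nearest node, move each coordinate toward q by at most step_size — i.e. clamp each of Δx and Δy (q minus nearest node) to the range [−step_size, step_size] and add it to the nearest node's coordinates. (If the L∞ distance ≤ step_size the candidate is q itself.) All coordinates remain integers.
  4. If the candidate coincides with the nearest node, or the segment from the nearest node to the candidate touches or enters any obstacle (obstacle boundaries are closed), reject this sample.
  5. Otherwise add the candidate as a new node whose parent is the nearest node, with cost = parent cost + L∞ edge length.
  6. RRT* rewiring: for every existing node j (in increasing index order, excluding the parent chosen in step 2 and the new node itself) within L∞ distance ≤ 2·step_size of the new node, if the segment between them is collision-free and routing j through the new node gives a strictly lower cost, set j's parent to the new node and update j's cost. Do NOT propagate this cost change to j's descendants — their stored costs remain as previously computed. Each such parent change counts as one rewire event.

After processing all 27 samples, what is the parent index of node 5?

1. q=(3,0) nearest=0 d=2 new=(3,0) → add node 1 parent=0 cost=2
2. q=(8,12) nearest=0 d=10 new=(7,7) → blocked by [2,5]×[5,8], reject
3. q=(12,8) nearest=1 d=9 new=(8,5) → add node 2 parent=1 cost=7
4. q=(4,4) nearest=0 d=2 new=(4,4) → add node 3 parent=0 cost=2; rewire 2→3 (6<7)
5. q=(6,11) nearest=2 d=6 new=(6,10) → add node 4 parent=2 cost=11
6. q=(4,6) nearest=3 d=2 new=(4,6) → blocked by [2,5]×[5,8], reject
7. q=(0,6) nearest=0 d=4 new=(0,6) → add node 5 parent=0 cost=4
8. q=(9,14) nearest=4 d=4 new=(9,14) → blocked by [7,10]×[11,13], reject
9. q=(0,5) nearest=5 d=1 new=(0,5) → add node 6 parent=5 cost=5
10. q=(3,8) nearest=4 d=3 new=(3,8) → blocked by [2,5]×[5,8], reject
11. q=(15,1) nearest=2 d=7 new=(13,1) → add node 7 parent=2 cost=11
12. q=(7,16) nearest=4 d=6 new=(7,15) → add node 8 parent=4 cost=16
13. q=(1,8) nearest=5 d=2 new=(1,8) → add node 9 parent=5 cost=6; rewire 8→9 (13<16)
14. q=(12,21) nearest=8 d=6 new=(12,20) → add node 10 parent=8 cost=18
15. q=(15,19) nearest=10 d=3 new=(15,19) → add node 11 parent=10 cost=21
16. q=(4,19) nearest=8 d=4 new=(4,19) → blocked by [4,7]×[18,20], reject
17. q=(0,0) nearest=0 d=2 new=(0,0) → add node 12 parent=0 cost=2
18. q=(6,7) nearest=2 d=2 new=(6,7) → add node 13 parent=2 cost=8
19. q=(0,8) nearest=9 d=1 new=(0,8) → add node 14 parent=9 cost=7
20. q=(7,7) nearest=13 d=1 new=(7,7) → add node 15 parent=13 cost=9
21. q=(11,5) nearest=2 d=3 new=(11,5) → add node 16 parent=2 cost=9
22. q=(0,12) nearest=9 d=4 new=(0,12) → add node 17 parent=9 cost=10
23. q=(5,10) nearest=4 d=1 new=(5,10) → add node 18 parent=4 cost=12
24. q=(1,11) nearest=17 d=1 new=(1,11) → add node 19 parent=17 cost=11
25. q=(3,12) nearest=18 d=2 new=(3,12) → add node 20 parent=18 cost=14
26. q=(9,21) nearest=10 d=3 new=(9,21) → add node 21 parent=10 cost=21
27. q=(8,1) nearest=2 d=4 new=(8,1) → add node 22 parent=2 cost=10

Parent of node 5: 0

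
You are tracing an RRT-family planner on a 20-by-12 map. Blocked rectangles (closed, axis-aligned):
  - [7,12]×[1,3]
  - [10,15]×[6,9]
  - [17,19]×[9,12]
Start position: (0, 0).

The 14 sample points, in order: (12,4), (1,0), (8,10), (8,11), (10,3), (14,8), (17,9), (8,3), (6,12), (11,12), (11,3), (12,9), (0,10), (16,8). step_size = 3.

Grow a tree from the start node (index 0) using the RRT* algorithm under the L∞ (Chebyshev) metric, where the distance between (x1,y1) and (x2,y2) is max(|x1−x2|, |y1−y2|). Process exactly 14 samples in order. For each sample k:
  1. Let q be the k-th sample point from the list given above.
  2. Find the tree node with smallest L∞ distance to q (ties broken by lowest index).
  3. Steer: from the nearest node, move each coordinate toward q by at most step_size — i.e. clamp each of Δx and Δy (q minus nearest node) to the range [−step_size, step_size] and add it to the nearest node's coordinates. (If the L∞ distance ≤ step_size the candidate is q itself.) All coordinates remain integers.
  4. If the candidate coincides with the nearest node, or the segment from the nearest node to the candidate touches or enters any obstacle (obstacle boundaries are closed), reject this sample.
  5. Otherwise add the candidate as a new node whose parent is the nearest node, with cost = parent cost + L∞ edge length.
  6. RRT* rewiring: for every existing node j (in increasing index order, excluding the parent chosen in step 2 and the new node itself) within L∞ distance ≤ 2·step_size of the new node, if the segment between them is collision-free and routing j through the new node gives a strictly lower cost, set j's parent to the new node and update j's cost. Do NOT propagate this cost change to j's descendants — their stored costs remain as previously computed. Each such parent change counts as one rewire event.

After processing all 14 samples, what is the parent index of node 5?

Parent of node 5: 4

1. q=(12,4) nearest=0 d=12 new=(3,3) → add node 1 parent=0 cost=3
2. q=(1,0) nearest=0 d=1 new=(1,0) → add node 2 parent=0 cost=1
3. q=(8,10) nearest=1 d=7 new=(6,6) → add node 3 parent=1 cost=6
4. q=(8,11) nearest=3 d=5 new=(8,9) → add node 4 parent=3 cost=9
5. q=(10,3) nearest=3 d=4 new=(9,3) → blocked by [7,12]×[1,3], reject
6. q=(14,8) nearest=4 d=6 new=(11,8) → blocked by [10,15]×[6,9], reject
7. q=(17,9) nearest=4 d=9 new=(11,9) → blocked by [10,15]×[6,9], reject
8. q=(8,3) nearest=3 d=3 new=(8,3) → blocked by [7,12]×[1,3], reject
9. q=(6,12) nearest=4 d=3 new=(6,12) → add node 5 parent=4 cost=12
10. q=(11,12) nearest=4 d=3 new=(11,12) → add node 6 parent=4 cost=12
11. q=(11,3) nearest=3 d=5 new=(9,3) → blocked by [7,12]×[1,3], reject
12. q=(12,9) nearest=6 d=3 new=(12,9) → blocked by [10,15]×[6,9], reject
13. q=(0,10) nearest=3 d=6 new=(3,9) → add node 7 parent=3 cost=9
14. q=(16,8) nearest=6 d=5 new=(14,9) → blocked by [10,15]×[6,9], reject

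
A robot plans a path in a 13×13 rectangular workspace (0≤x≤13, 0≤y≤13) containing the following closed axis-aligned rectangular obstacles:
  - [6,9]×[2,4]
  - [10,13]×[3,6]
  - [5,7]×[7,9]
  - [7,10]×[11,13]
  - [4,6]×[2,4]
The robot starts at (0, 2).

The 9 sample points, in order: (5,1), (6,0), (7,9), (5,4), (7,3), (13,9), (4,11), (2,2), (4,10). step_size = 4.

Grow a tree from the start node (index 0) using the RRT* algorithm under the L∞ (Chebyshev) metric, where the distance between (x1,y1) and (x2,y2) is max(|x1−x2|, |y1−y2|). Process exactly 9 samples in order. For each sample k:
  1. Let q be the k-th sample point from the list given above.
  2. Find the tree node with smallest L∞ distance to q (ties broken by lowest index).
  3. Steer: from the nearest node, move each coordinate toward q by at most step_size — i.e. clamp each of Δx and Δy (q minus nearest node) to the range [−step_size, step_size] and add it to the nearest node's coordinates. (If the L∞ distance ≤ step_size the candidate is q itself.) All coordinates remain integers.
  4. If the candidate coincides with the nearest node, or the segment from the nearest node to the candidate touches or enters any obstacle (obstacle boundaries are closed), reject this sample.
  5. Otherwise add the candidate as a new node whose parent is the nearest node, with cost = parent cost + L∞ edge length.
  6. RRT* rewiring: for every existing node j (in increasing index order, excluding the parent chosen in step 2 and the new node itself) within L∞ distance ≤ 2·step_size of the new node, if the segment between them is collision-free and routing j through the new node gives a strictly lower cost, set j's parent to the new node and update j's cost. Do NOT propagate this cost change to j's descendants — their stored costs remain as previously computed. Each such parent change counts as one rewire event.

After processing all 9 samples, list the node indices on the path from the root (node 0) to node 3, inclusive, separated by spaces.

Path: 0 3

1. q=(5,1) nearest=0 d=5 new=(4,1) → add node 1 parent=0 cost=4
2. q=(6,0) nearest=1 d=2 new=(6,0) → add node 2 parent=1 cost=6
3. q=(7,9) nearest=0 d=7 new=(4,6) → add node 3 parent=0 cost=4
4. q=(5,4) nearest=3 d=2 new=(5,4) → blocked by [4,6]×[2,4], reject
5. q=(7,3) nearest=1 d=3 new=(7,3) → blocked by [6,9]×[2,4], reject
6. q=(13,9) nearest=1 d=9 new=(8,5) → blocked by [6,9]×[2,4], reject
7. q=(4,11) nearest=3 d=5 new=(4,10) → add node 4 parent=3 cost=8
8. q=(2,2) nearest=0 d=2 new=(2,2) → add node 5 parent=0 cost=2
9. q=(4,10) nearest=4 d=0 → coincident, reject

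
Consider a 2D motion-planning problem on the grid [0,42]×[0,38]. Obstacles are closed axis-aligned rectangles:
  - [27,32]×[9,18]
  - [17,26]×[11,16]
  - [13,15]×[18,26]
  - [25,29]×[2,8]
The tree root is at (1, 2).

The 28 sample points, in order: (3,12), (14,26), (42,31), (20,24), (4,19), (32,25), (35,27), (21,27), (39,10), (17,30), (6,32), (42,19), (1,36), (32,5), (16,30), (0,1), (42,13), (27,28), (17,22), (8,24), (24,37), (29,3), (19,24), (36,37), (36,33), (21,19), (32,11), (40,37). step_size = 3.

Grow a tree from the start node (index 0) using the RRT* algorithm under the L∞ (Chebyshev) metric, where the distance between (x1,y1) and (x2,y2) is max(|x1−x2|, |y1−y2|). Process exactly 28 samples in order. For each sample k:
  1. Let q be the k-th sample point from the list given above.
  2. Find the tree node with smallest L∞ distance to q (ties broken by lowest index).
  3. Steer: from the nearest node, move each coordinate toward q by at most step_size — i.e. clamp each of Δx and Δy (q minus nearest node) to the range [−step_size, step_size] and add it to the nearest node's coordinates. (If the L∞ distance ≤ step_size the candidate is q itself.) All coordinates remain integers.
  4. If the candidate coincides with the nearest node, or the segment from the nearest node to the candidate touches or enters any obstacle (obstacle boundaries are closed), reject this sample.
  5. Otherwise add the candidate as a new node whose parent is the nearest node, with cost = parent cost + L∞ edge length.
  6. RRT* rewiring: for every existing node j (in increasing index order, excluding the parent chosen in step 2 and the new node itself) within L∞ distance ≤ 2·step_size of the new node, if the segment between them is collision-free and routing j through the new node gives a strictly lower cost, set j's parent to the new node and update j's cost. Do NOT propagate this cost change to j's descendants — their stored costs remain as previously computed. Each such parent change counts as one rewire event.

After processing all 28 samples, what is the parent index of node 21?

1. q=(3,12) nearest=0 d=10 new=(3,5) → add node 1 parent=0 cost=3
2. q=(14,26) nearest=1 d=21 new=(6,8) → add node 2 parent=1 cost=6
3. q=(42,31) nearest=2 d=36 new=(9,11) → add node 3 parent=2 cost=9
4. q=(20,24) nearest=3 d=13 new=(12,14) → add node 4 parent=3 cost=12
5. q=(4,19) nearest=3 d=8 new=(6,14) → add node 5 parent=3 cost=12
6. q=(32,25) nearest=4 d=20 new=(15,17) → add node 6 parent=4 cost=15
7. q=(35,27) nearest=6 d=20 new=(18,20) → add node 7 parent=6 cost=18
8. q=(21,27) nearest=7 d=7 new=(21,23) → add node 8 parent=7 cost=21
9. q=(39,10) nearest=8 d=18 new=(24,20) → add node 9 parent=8 cost=24
10. q=(17,30) nearest=8 d=7 new=(18,26) → add node 10 parent=8 cost=24
11. q=(6,32) nearest=7 d=12 new=(15,23) → blocked by [13,15]×[18,26], reject
12. q=(42,19) nearest=9 d=18 new=(27,19) → add node 11 parent=9 cost=27
13. q=(1,36) nearest=7 d=17 new=(15,23) → blocked by [13,15]×[18,26], reject
14. q=(32,5) nearest=11 d=14 new=(30,16) → blocked by [27,32]×[9,18], reject
15. q=(16,30) nearest=10 d=4 new=(16,29) → add node 12 parent=10 cost=27
16. q=(0,1) nearest=0 d=1 new=(0,1) → add node 13 parent=0 cost=1
17. q=(42,13) nearest=11 d=15 new=(30,16) → blocked by [27,32]×[9,18], reject
18. q=(27,28) nearest=8 d=6 new=(24,26) → add node 14 parent=8 cost=24
19. q=(17,22) nearest=7 d=2 new=(17,22) → add node 15 parent=7 cost=20
20. q=(8,24) nearest=6 d=7 new=(12,20) → blocked by [13,15]×[18,26], reject
21. q=(24,37) nearest=12 d=8 new=(19,32) → add node 16 parent=12 cost=30
22. q=(29,3) nearest=6 d=14 new=(18,14) → blocked by [17,26]×[11,16], reject
23. q=(19,24) nearest=8 d=2 new=(19,24) → add node 17 parent=8 cost=23
24. q=(36,37) nearest=14 d=12 new=(27,29) → add node 18 parent=14 cost=27
25. q=(36,33) nearest=18 d=9 new=(30,32) → add node 19 parent=18 cost=30
26. q=(21,19) nearest=7 d=3 new=(21,19) → add node 20 parent=7 cost=21
27. q=(32,11) nearest=11 d=8 new=(30,16) → blocked by [27,32]×[9,18], reject
28. q=(40,37) nearest=19 d=10 new=(33,35) → add node 21 parent=19 cost=33

Parent of node 21: 19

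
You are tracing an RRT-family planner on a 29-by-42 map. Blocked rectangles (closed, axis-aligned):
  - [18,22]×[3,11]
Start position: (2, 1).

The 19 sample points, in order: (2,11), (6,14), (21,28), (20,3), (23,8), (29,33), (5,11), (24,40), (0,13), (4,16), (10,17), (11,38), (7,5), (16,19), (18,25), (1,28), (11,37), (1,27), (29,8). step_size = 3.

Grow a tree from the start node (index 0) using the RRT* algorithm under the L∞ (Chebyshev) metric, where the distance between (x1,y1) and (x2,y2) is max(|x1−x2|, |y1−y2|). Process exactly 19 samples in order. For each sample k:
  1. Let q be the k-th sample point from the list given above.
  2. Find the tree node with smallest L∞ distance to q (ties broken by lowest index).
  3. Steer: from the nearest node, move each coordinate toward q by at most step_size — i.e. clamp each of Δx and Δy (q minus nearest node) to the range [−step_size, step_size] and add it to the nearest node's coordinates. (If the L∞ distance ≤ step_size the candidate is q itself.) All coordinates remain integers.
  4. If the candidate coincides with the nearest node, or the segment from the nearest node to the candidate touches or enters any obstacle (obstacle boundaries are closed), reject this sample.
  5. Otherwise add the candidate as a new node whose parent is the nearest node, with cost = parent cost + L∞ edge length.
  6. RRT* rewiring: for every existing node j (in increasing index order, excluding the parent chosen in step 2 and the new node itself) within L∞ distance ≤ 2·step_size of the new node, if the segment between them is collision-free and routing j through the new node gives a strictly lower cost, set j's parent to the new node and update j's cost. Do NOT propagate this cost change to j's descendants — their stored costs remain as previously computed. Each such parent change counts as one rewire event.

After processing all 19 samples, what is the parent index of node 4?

1. q=(2,11) nearest=0 d=10 new=(2,4) → add node 1 parent=0 cost=3
2. q=(6,14) nearest=1 d=10 new=(5,7) → add node 2 parent=1 cost=6
3. q=(21,28) nearest=2 d=21 new=(8,10) → add node 3 parent=2 cost=9
4. q=(20,3) nearest=3 d=12 new=(11,7) → add node 4 parent=3 cost=12
5. q=(23,8) nearest=4 d=12 new=(14,8) → add node 5 parent=4 cost=15
6. q=(29,33) nearest=3 d=23 new=(11,13) → add node 6 parent=3 cost=12
7. q=(5,11) nearest=3 d=3 new=(5,11) → add node 7 parent=3 cost=12
8. q=(24,40) nearest=6 d=27 new=(14,16) → add node 8 parent=6 cost=15
9. q=(0,13) nearest=7 d=5 new=(2,13) → add node 9 parent=7 cost=15
10. q=(4,16) nearest=9 d=3 new=(4,16) → add node 10 parent=9 cost=18
11. q=(10,17) nearest=6 d=4 new=(10,16) → add node 11 parent=6 cost=15
12. q=(11,38) nearest=8 d=22 new=(11,19) → add node 12 parent=8 cost=18
13. q=(7,5) nearest=2 d=2 new=(7,5) → add node 13 parent=2 cost=8
14. q=(16,19) nearest=8 d=3 new=(16,19) → add node 14 parent=8 cost=18
15. q=(18,25) nearest=14 d=6 new=(18,22) → add node 15 parent=14 cost=21
16. q=(1,28) nearest=12 d=10 new=(8,22) → add node 16 parent=12 cost=21
17. q=(11,37) nearest=15 d=15 new=(15,25) → add node 17 parent=15 cost=24
18. q=(1,27) nearest=16 d=7 new=(5,25) → add node 18 parent=16 cost=24
19. q=(29,8) nearest=14 d=13 new=(19,16) → add node 19 parent=14 cost=21

Parent of node 4: 3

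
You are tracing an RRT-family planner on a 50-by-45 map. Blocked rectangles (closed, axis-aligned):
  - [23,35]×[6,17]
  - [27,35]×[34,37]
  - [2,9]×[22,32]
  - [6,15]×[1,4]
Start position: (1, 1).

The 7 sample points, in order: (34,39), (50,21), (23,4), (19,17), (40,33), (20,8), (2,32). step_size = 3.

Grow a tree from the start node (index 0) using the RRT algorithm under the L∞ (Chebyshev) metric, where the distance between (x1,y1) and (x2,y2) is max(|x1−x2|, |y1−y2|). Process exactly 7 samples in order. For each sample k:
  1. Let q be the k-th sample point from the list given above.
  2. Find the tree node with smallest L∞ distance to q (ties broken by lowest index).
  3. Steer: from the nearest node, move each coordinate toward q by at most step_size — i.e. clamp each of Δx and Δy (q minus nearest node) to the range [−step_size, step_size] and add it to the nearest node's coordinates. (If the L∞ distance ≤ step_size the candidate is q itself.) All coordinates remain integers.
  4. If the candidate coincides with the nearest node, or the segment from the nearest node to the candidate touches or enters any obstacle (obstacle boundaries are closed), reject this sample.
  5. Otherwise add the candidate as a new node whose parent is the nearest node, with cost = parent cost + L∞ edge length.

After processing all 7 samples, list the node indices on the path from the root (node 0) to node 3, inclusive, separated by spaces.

Path: 0 1 2 3

1. q=(34,39) nearest=0 d=38 new=(4,4) → add node 1 parent=0 cost=3
2. q=(50,21) nearest=1 d=46 new=(7,7) → add node 2 parent=1 cost=6
3. q=(23,4) nearest=2 d=16 new=(10,4) → blocked by [6,15]×[1,4], reject
4. q=(19,17) nearest=2 d=12 new=(10,10) → add node 3 parent=2 cost=9
5. q=(40,33) nearest=3 d=30 new=(13,13) → add node 4 parent=3 cost=12
6. q=(20,8) nearest=4 d=7 new=(16,10) → add node 5 parent=4 cost=15
7. q=(2,32) nearest=4 d=19 new=(10,16) → add node 6 parent=4 cost=15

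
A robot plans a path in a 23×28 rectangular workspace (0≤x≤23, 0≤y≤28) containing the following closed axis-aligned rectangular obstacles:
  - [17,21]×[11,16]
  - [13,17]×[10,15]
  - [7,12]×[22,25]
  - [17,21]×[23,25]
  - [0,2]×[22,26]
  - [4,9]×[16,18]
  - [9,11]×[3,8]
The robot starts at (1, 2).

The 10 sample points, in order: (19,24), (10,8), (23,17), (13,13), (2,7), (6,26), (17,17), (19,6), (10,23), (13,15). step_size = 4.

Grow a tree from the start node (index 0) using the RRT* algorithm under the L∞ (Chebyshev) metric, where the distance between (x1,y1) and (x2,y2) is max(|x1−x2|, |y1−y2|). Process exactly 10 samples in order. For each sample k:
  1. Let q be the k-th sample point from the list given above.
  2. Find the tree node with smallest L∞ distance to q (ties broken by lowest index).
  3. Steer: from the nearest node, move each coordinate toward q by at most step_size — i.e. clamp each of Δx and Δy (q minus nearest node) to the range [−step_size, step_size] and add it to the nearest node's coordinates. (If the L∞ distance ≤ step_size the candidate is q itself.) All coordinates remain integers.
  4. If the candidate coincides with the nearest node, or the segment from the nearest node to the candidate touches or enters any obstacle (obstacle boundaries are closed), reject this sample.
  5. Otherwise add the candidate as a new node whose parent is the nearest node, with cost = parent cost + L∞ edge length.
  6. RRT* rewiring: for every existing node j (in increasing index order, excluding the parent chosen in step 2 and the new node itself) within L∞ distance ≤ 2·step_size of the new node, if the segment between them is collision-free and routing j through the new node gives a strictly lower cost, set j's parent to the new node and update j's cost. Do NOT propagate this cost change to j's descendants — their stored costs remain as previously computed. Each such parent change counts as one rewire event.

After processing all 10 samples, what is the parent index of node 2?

1. q=(19,24) nearest=0 d=22 new=(5,6) → add node 1 parent=0 cost=4
2. q=(10,8) nearest=1 d=5 new=(9,8) → blocked by [9,11]×[3,8], reject
3. q=(23,17) nearest=1 d=18 new=(9,10) → add node 2 parent=1 cost=8
4. q=(13,13) nearest=2 d=4 new=(13,13) → blocked by [13,17]×[10,15], reject
5. q=(2,7) nearest=1 d=3 new=(2,7) → add node 3 parent=1 cost=7
6. q=(6,26) nearest=2 d=16 new=(6,14) → add node 4 parent=2 cost=12
7. q=(17,17) nearest=2 d=8 new=(13,14) → blocked by [13,17]×[10,15], reject
8. q=(19,6) nearest=2 d=10 new=(13,6) → blocked by [9,11]×[3,8], reject
9. q=(10,23) nearest=4 d=9 new=(10,18) → blocked by [4,9]×[16,18], reject
10. q=(13,15) nearest=2 d=5 new=(13,14) → blocked by [13,17]×[10,15], reject

Parent of node 2: 1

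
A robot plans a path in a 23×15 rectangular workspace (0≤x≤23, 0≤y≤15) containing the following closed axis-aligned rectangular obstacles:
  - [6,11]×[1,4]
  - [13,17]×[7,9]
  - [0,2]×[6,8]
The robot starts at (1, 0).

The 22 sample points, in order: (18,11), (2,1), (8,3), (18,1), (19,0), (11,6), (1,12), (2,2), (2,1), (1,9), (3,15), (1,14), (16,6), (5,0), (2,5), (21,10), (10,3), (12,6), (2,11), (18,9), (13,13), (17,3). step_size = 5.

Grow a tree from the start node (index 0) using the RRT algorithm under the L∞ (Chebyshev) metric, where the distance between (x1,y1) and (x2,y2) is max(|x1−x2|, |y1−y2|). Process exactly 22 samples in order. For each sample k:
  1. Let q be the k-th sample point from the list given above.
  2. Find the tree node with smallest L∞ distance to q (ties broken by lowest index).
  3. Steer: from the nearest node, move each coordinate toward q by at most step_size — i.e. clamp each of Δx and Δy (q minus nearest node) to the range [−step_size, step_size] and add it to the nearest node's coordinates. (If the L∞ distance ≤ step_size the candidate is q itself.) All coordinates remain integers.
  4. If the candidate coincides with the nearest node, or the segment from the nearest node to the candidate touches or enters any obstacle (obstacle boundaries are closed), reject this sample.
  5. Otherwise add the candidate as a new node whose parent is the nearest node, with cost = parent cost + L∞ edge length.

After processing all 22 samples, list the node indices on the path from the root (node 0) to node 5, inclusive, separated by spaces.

1. q=(18,11) nearest=0 d=17 new=(6,5) → add node 1 parent=0 cost=5
2. q=(2,1) nearest=0 d=1 new=(2,1) → add node 2 parent=0 cost=1
3. q=(8,3) nearest=1 d=2 new=(8,3) → blocked by [6,11]×[1,4], reject
4. q=(18,1) nearest=1 d=12 new=(11,1) → blocked by [6,11]×[1,4], reject
5. q=(19,0) nearest=1 d=13 new=(11,0) → blocked by [6,11]×[1,4], reject
6. q=(11,6) nearest=1 d=5 new=(11,6) → add node 3 parent=1 cost=10
7. q=(1,12) nearest=1 d=7 new=(1,10) → add node 4 parent=1 cost=10
8. q=(2,2) nearest=2 d=1 new=(2,2) → add node 5 parent=2 cost=2
9. q=(2,1) nearest=2 d=0 → coincident, reject
10. q=(1,9) nearest=4 d=1 new=(1,9) → add node 6 parent=4 cost=11
11. q=(3,15) nearest=4 d=5 new=(3,15) → add node 7 parent=4 cost=15
12. q=(1,14) nearest=7 d=2 new=(1,14) → add node 8 parent=7 cost=17
13. q=(16,6) nearest=3 d=5 new=(16,6) → add node 9 parent=3 cost=15
14. q=(5,0) nearest=2 d=3 new=(5,0) → add node 10 parent=2 cost=4
15. q=(2,5) nearest=5 d=3 new=(2,5) → add node 11 parent=5 cost=5
16. q=(21,10) nearest=9 d=5 new=(21,10) → add node 12 parent=9 cost=20
17. q=(10,3) nearest=3 d=3 new=(10,3) → blocked by [6,11]×[1,4], reject
18. q=(12,6) nearest=3 d=1 new=(12,6) → add node 13 parent=3 cost=11
19. q=(2,11) nearest=4 d=1 new=(2,11) → add node 14 parent=4 cost=11
20. q=(18,9) nearest=9 d=3 new=(18,9) → blocked by [13,17]×[7,9], reject
21. q=(13,13) nearest=3 d=7 new=(13,11) → add node 15 parent=3 cost=15
22. q=(17,3) nearest=9 d=3 new=(17,3) → add node 16 parent=9 cost=18

Path: 0 2 5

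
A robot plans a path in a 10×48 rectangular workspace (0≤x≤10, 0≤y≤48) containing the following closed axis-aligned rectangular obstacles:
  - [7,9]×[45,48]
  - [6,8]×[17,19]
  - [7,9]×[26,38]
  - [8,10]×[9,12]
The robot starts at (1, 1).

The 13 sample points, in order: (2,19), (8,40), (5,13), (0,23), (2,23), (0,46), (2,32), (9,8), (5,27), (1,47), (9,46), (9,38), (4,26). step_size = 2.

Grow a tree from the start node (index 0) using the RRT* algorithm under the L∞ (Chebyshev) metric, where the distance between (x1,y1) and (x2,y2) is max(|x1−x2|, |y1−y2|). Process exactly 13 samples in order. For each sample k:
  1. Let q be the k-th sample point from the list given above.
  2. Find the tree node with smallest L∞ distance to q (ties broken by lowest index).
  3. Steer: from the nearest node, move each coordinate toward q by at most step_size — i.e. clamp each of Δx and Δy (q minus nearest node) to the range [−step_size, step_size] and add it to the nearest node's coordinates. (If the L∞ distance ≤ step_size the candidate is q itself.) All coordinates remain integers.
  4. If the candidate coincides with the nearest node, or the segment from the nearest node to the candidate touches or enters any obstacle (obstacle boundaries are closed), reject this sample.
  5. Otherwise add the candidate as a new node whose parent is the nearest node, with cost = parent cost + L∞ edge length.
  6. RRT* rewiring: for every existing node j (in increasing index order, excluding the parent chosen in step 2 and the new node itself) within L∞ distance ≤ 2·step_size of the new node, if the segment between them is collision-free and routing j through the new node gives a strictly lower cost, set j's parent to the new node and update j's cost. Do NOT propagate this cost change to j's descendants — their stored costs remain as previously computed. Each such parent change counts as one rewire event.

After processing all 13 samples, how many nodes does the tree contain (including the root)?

1. q=(2,19) nearest=0 d=18 new=(2,3) → add node 1 parent=0 cost=2
2. q=(8,40) nearest=1 d=37 new=(4,5) → add node 2 parent=1 cost=4
3. q=(5,13) nearest=2 d=8 new=(5,7) → add node 3 parent=2 cost=6
4. q=(0,23) nearest=3 d=16 new=(3,9) → add node 4 parent=3 cost=8
5. q=(2,23) nearest=4 d=14 new=(2,11) → add node 5 parent=4 cost=10
6. q=(0,46) nearest=5 d=35 new=(0,13) → add node 6 parent=5 cost=12
7. q=(2,32) nearest=6 d=19 new=(2,15) → add node 7 parent=6 cost=14
8. q=(9,8) nearest=3 d=4 new=(7,8) → add node 8 parent=3 cost=8
9. q=(5,27) nearest=7 d=12 new=(4,17) → add node 9 parent=7 cost=16
10. q=(1,47) nearest=9 d=30 new=(2,19) → add node 10 parent=9 cost=18
11. q=(9,46) nearest=10 d=27 new=(4,21) → add node 11 parent=10 cost=20
12. q=(9,38) nearest=11 d=17 new=(6,23) → add node 12 parent=11 cost=22
13. q=(4,26) nearest=12 d=3 new=(4,25) → add node 13 parent=12 cost=24

Node count: 14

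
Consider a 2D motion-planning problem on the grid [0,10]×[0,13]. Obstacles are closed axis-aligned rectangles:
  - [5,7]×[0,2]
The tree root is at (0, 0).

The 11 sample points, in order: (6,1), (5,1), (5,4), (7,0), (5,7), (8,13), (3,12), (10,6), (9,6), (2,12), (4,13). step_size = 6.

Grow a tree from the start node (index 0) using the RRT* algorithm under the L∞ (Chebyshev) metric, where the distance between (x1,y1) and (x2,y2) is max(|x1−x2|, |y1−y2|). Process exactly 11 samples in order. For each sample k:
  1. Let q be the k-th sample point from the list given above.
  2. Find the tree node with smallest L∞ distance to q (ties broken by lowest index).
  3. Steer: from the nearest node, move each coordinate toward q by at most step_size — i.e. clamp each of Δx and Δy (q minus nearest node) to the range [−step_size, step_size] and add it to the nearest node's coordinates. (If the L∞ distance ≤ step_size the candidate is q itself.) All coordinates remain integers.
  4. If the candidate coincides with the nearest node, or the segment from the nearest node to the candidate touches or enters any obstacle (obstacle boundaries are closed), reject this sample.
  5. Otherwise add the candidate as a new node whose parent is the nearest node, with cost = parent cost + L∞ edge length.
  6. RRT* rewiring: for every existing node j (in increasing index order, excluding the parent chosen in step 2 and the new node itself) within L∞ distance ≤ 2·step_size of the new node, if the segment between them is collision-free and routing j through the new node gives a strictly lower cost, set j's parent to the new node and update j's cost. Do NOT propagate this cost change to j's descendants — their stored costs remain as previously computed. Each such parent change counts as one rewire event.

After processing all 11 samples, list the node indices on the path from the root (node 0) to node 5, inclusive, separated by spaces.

Path: 0 1 5

1. q=(6,1) nearest=0 d=6 new=(6,1) → blocked by [5,7]×[0,2], reject
2. q=(5,1) nearest=0 d=5 new=(5,1) → blocked by [5,7]×[0,2], reject
3. q=(5,4) nearest=0 d=5 new=(5,4) → add node 1 parent=0 cost=5
4. q=(7,0) nearest=1 d=4 new=(7,0) → blocked by [5,7]×[0,2], reject
5. q=(5,7) nearest=1 d=3 new=(5,7) → add node 2 parent=1 cost=8
6. q=(8,13) nearest=2 d=6 new=(8,13) → add node 3 parent=2 cost=14
7. q=(3,12) nearest=2 d=5 new=(3,12) → add node 4 parent=2 cost=13
8. q=(10,6) nearest=1 d=5 new=(10,6) → add node 5 parent=1 cost=10
9. q=(9,6) nearest=5 d=1 new=(9,6) → add node 6 parent=5 cost=11
10. q=(2,12) nearest=4 d=1 new=(2,12) → add node 7 parent=4 cost=14
11. q=(4,13) nearest=4 d=1 new=(4,13) → add node 8 parent=4 cost=14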